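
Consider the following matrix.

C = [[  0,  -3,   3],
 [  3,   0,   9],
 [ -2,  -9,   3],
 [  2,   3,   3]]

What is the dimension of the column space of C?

2

Row reduce to echelon form.
Swap R1 ↔ R2
R3 ← R3 + (2/3)·R1: [0, -9, 9]
R4 ← R4 − (2/3)·R1: [0, 3, -3]
R3 ← R3 − (3)·R2: [0, 0, 0]
R4 ← R4 + R2: [0, 0, 0]
Echelon form has 2 nonzero rows, so rank(C) = 2.
The column space has dimension equal to the rank: 2.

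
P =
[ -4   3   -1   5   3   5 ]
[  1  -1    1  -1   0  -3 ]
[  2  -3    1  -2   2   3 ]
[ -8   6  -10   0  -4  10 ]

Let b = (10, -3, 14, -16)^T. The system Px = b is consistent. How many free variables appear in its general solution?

Row reduce the augmented matrix [P | b].
R2 ← R2 + (1/4)·R1: [0, -1/4, 3/4, 1/4, 3/4, -7/4, -1/2]
R3 ← R3 + (1/2)·R1: [0, -3/2, 1/2, 1/2, 7/2, 11/2, 19]
R4 ← R4 − (2)·R1: [0, 0, -8, -10, -10, 0, -36]
R3 ← R3 − (6)·R2: [0, 0, -4, -1, -1, 16, 22]
R4 ← R4 − (2)·R3: [0, 0, 0, -8, -8, -32, -80]
The echelon form has 4 nonzero rows, and every pivot lies in the first 6 columns, so rank(P) = rank([P|b]) = 4.
The system is consistent.
Free variables = (unknowns) − (rank) = 6 − 4 = 2.

2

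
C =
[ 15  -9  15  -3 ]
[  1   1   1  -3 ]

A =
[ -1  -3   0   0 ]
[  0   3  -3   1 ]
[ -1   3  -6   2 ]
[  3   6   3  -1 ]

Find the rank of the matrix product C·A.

First compute CA:
[[-39, -45, -72,  24],
 [-11, -15, -18,   6]]
Now row reduce the product.
R2 ← R2 − (11/39)·R1: [0, -30/13, 30/13, -10/13]
2 nonzero rows, so rank(CA) = 2.

2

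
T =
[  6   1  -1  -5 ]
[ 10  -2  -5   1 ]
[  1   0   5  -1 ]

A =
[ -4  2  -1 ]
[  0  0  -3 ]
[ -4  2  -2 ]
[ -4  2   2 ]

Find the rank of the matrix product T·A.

2

First compute TA:
[[  0,   0, -17],
 [-24,  12,   8],
 [-20,  10, -13]]
Now row reduce the product.
Swap R1 ↔ R2
R3 ← R3 − (5/6)·R1: [0, 0, -59/3]
R3 ← R3 − (59/51)·R2: [0, 0, 0]
2 nonzero rows, so rank(TA) = 2.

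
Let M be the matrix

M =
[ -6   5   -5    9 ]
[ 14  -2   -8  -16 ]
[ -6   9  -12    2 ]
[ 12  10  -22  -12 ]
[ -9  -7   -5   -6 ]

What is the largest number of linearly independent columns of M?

Row reduce to echelon form.
R2 ← R2 + (7/3)·R1: [0, 29/3, -59/3, 5]
R3 ← R3 − R1: [0, 4, -7, -7]
R4 ← R4 + (2)·R1: [0, 20, -32, 6]
R5 ← R5 − (3/2)·R1: [0, -29/2, 5/2, -39/2]
R3 ← R3 − (12/29)·R2: [0, 0, 33/29, -263/29]
R4 ← R4 − (60/29)·R2: [0, 0, 252/29, -126/29]
R5 ← R5 + (3/2)·R2: [0, 0, -27, -12]
R4 ← R4 − (84/11)·R3: [0, 0, 0, 714/11]
R5 ← R5 + (261/11)·R3: [0, 0, 0, -2499/11]
R5 ← R5 + (7/2)·R4: [0, 0, 0, 0]
Echelon form has 4 nonzero rows, so rank(M) = 4.
The rank gives the maximum number of linearly independent columns: 4.

4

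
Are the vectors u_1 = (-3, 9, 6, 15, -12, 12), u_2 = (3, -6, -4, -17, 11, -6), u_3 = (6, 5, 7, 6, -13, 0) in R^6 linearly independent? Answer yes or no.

yes

Form the matrix with these vectors as rows and row reduce.
R2 ← R2 + R1: [0, 3, 2, -2, -1, 6]
R3 ← R3 + (2)·R1: [0, 23, 19, 36, -37, 24]
R3 ← R3 − (23/3)·R2: [0, 0, 11/3, 154/3, -88/3, -22]
3 nonzero rows, so the 3 vectors span a space of dimension 3.
Since 3 = 3, the vectors are linearly independent.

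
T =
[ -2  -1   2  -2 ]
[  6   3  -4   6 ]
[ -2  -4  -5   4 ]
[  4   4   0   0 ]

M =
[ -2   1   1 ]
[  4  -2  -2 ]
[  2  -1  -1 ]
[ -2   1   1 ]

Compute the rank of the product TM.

1

First compute TM:
[[  8,  -4,  -4],
 [-20,  10,  10],
 [-30,  15,  15],
 [  8,  -4,  -4]]
Now row reduce the product.
R2 ← R2 + (5/2)·R1: [0, 0, 0]
R3 ← R3 + (15/4)·R1: [0, 0, 0]
R4 ← R4 − R1: [0, 0, 0]
1 nonzero row, so rank(TM) = 1.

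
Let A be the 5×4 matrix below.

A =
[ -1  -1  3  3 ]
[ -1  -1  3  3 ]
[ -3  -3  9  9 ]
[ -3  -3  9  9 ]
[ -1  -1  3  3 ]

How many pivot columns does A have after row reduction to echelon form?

1

Row reduce to echelon form.
R2 ← R2 − R1: [0, 0, 0, 0]
R3 ← R3 − (3)·R1: [0, 0, 0, 0]
R4 ← R4 − (3)·R1: [0, 0, 0, 0]
R5 ← R5 − R1: [0, 0, 0, 0]
Echelon form has 1 nonzero row, so rank(A) = 1.
Each nonzero row contributes one pivot column: 1 pivot columns.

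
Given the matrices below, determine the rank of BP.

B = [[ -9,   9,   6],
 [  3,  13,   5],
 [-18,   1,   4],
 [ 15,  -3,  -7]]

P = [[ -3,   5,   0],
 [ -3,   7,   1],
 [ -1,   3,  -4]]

First compute BP:
[[ -6,  36, -15],
 [-53, 121,  -7],
 [ 47, -71, -15],
 [-29,  33,  25]]
Now row reduce the product.
R2 ← R2 − (53/6)·R1: [0, -197, 251/2]
R3 ← R3 + (47/6)·R1: [0, 211, -265/2]
R4 ← R4 − (29/6)·R1: [0, -141, 195/2]
R3 ← R3 + (211/197)·R2: [0, 0, 378/197]
R4 ← R4 − (141/197)·R2: [0, 0, 1512/197]
R4 ← R4 − (4)·R3: [0, 0, 0]
3 nonzero rows, so rank(BP) = 3.

3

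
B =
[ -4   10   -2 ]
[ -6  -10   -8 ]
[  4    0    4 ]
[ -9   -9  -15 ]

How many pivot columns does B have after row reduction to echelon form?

Row reduce to echelon form.
R2 ← R2 − (3/2)·R1: [0, -25, -5]
R3 ← R3 + R1: [0, 10, 2]
R4 ← R4 − (9/4)·R1: [0, -63/2, -21/2]
R3 ← R3 + (2/5)·R2: [0, 0, 0]
R4 ← R4 − (63/50)·R2: [0, 0, -21/5]
Swap R3 ↔ R4
Echelon form has 3 nonzero rows, so rank(B) = 3.
Each nonzero row contributes one pivot column: 3 pivot columns.

3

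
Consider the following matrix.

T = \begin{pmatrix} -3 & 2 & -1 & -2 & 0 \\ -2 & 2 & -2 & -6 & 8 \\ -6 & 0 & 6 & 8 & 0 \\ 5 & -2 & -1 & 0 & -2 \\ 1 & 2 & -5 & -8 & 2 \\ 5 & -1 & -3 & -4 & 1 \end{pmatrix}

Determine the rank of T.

Row reduce to echelon form.
R2 ← R2 − (2/3)·R1: [0, 2/3, -4/3, -14/3, 8]
R3 ← R3 − (2)·R1: [0, -4, 8, 12, 0]
R4 ← R4 + (5/3)·R1: [0, 4/3, -8/3, -10/3, -2]
R5 ← R5 + (1/3)·R1: [0, 8/3, -16/3, -26/3, 2]
R6 ← R6 + (5/3)·R1: [0, 7/3, -14/3, -22/3, 1]
R3 ← R3 + (6)·R2: [0, 0, 0, -16, 48]
R4 ← R4 − (2)·R2: [0, 0, 0, 6, -18]
R5 ← R5 − (4)·R2: [0, 0, 0, 10, -30]
R6 ← R6 − (7/2)·R2: [0, 0, 0, 9, -27]
R4 ← R4 + (3/8)·R3: [0, 0, 0, 0, 0]
R5 ← R5 + (5/8)·R3: [0, 0, 0, 0, 0]
R6 ← R6 + (9/16)·R3: [0, 0, 0, 0, 0]
Echelon form has 3 nonzero rows, so rank(T) = 3.

3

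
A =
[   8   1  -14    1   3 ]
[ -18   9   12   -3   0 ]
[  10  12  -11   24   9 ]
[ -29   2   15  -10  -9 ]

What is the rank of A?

4

Row reduce to echelon form.
R2 ← R2 + (9/4)·R1: [0, 45/4, -39/2, -3/4, 27/4]
R3 ← R3 − (5/4)·R1: [0, 43/4, 13/2, 91/4, 21/4]
R4 ← R4 + (29/8)·R1: [0, 45/8, -143/4, -51/8, 15/8]
R3 ← R3 − (43/45)·R2: [0, 0, 377/15, 352/15, -6/5]
R4 ← R4 − (1/2)·R2: [0, 0, -26, -6, -3/2]
R4 ← R4 + (30/29)·R3: [0, 0, 0, 530/29, -159/58]
Echelon form has 4 nonzero rows, so rank(A) = 4.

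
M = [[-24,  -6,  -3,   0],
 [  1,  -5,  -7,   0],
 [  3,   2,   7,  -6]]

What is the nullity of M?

1

Row reduce to echelon form.
R2 ← R2 + (1/24)·R1: [0, -21/4, -57/8, 0]
R3 ← R3 + (1/8)·R1: [0, 5/4, 53/8, -6]
R3 ← R3 + (5/21)·R2: [0, 0, 69/14, -6]
3 nonzero rows, so rank(M) = 3.
M has 4 columns; by rank–nullity, nullity = 4 − 3 = 1.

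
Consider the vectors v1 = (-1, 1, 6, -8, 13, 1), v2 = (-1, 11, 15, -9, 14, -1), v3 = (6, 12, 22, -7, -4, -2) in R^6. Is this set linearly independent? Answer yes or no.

yes

Form the matrix with these vectors as rows and row reduce.
R2 ← R2 − R1: [0, 10, 9, -1, 1, -2]
R3 ← R3 + (6)·R1: [0, 18, 58, -55, 74, 4]
R3 ← R3 − (9/5)·R2: [0, 0, 209/5, -266/5, 361/5, 38/5]
3 nonzero rows, so the 3 vectors span a space of dimension 3.
Since 3 = 3, the vectors are linearly independent.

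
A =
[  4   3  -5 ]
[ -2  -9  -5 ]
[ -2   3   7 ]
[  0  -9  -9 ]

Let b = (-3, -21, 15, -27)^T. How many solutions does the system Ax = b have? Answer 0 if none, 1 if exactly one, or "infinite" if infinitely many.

Row reduce the augmented matrix [A | b].
R2 ← R2 + (1/2)·R1: [0, -15/2, -15/2, -45/2]
R3 ← R3 + (1/2)·R1: [0, 9/2, 9/2, 27/2]
R3 ← R3 + (3/5)·R2: [0, 0, 0, 0]
R4 ← R4 − (6/5)·R2: [0, 0, 0, 0]
The echelon form has 2 nonzero rows, and every pivot lies in the first 3 columns, so rank(A) = rank([A|b]) = 2.
The system is consistent.
rank = 2 < 3 unknowns, so there are infinitely many solutions.

infinite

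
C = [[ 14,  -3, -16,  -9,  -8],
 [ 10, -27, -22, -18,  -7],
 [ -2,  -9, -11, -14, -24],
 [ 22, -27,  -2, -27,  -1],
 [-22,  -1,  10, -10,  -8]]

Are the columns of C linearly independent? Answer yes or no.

Row reduce C to echelon form.
R2 ← R2 − (5/7)·R1: [0, -174/7, -74/7, -81/7, -9/7]
R3 ← R3 + (1/7)·R1: [0, -66/7, -93/7, -107/7, -176/7]
R4 ← R4 − (11/7)·R1: [0, -156/7, 162/7, -90/7, 81/7]
R5 ← R5 + (11/7)·R1: [0, -40/7, -106/7, -169/7, -144/7]
R3 ← R3 − (11/29)·R2: [0, 0, -269/29, -316/29, -715/29]
R4 ← R4 − (26/29)·R2: [0, 0, 946/29, -72/29, 369/29]
R5 ← R5 − (20/87)·R2: [0, 0, -1106/87, -623/29, -588/29]
R4 ← R4 + (946/269)·R3: [0, 0, 0, -10976/269, -19901/269]
R5 ← R5 − (1106/807)·R3: [0, 0, 0, -5285/807, 10906/807]
R5 ← R5 − (755/4704)·R4: [0, 0, 0, 0, 5687/224]
5 pivots among 5 columns.
Every column is a pivot column, so the columns are linearly independent.

yes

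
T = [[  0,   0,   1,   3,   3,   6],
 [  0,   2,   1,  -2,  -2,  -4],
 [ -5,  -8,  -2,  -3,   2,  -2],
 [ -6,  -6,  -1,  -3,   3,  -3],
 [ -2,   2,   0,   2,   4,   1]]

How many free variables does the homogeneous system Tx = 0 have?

2

Row reduce to echelon form.
Swap R1 ↔ R3
R4 ← R4 − (6/5)·R1: [0, 18/5, 7/5, 3/5, 3/5, -3/5]
R5 ← R5 − (2/5)·R1: [0, 26/5, 4/5, 16/5, 16/5, 9/5]
R4 ← R4 − (9/5)·R2: [0, 0, -2/5, 21/5, 21/5, 33/5]
R5 ← R5 − (13/5)·R2: [0, 0, -9/5, 42/5, 42/5, 61/5]
R4 ← R4 + (2/5)·R3: [0, 0, 0, 27/5, 27/5, 9]
R5 ← R5 + (9/5)·R3: [0, 0, 0, 69/5, 69/5, 23]
R5 ← R5 − (23/9)·R4: [0, 0, 0, 0, 0, 0]
4 nonzero rows, so rank(T) = 4.
T has 6 columns; by rank–nullity, nullity = 6 − 4 = 2.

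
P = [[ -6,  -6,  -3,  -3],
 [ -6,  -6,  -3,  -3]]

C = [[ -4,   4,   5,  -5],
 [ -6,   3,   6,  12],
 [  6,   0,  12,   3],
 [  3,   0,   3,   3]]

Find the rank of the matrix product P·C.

First compute PC:
[[ 33, -42, -111, -60],
 [ 33, -42, -111, -60]]
Now row reduce the product.
R2 ← R2 − R1: [0, 0, 0, 0]
1 nonzero row, so rank(PC) = 1.

1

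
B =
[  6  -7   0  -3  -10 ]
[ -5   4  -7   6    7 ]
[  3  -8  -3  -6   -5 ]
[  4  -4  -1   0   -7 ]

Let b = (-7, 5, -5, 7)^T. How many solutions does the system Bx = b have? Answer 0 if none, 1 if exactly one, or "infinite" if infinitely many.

Row reduce the augmented matrix [B | b].
R2 ← R2 + (5/6)·R1: [0, -11/6, -7, 7/2, -4/3, -5/6]
R3 ← R3 − (1/2)·R1: [0, -9/2, -3, -9/2, 0, -3/2]
R4 ← R4 − (2/3)·R1: [0, 2/3, -1, 2, -1/3, 35/3]
R3 ← R3 − (27/11)·R2: [0, 0, 156/11, -144/11, 36/11, 6/11]
R4 ← R4 + (4/11)·R2: [0, 0, -39/11, 36/11, -9/11, 125/11]
R4 ← R4 + (1/4)·R3: [0, 0, 0, 0, 0, 23/2]
The echelon form has 4 nonzero rows; the last pivot sits in the augmented column, so rank(B) = 3 but rank([B|b]) = 4.
Since the ranks differ, the system is inconsistent.
It has no solutions.

0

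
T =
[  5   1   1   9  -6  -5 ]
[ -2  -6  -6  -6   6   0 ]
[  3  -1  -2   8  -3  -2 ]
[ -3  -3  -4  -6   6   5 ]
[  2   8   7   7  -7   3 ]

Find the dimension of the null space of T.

1

Row reduce to echelon form.
R2 ← R2 + (2/5)·R1: [0, -28/5, -28/5, -12/5, 18/5, -2]
R3 ← R3 − (3/5)·R1: [0, -8/5, -13/5, 13/5, 3/5, 1]
R4 ← R4 + (3/5)·R1: [0, -12/5, -17/5, -3/5, 12/5, 2]
R5 ← R5 − (2/5)·R1: [0, 38/5, 33/5, 17/5, -23/5, 5]
R3 ← R3 − (2/7)·R2: [0, 0, -1, 23/7, -3/7, 11/7]
R4 ← R4 − (3/7)·R2: [0, 0, -1, 3/7, 6/7, 20/7]
R5 ← R5 + (19/14)·R2: [0, 0, -1, 1/7, 2/7, 16/7]
R4 ← R4 − R3: [0, 0, 0, -20/7, 9/7, 9/7]
R5 ← R5 − R3: [0, 0, 0, -22/7, 5/7, 5/7]
R5 ← R5 − (11/10)·R4: [0, 0, 0, 0, -7/10, -7/10]
5 nonzero rows, so rank(T) = 5.
T has 6 columns; by rank–nullity, nullity = 6 − 5 = 1.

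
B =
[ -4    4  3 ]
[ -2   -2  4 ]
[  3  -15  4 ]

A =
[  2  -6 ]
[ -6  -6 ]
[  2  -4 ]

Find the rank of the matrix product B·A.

First compute BA:
[[-26, -12],
 [ 16,   8],
 [104,  56]]
Now row reduce the product.
R2 ← R2 + (8/13)·R1: [0, 8/13]
R3 ← R3 + (4)·R1: [0, 8]
R3 ← R3 − (13)·R2: [0, 0]
2 nonzero rows, so rank(BA) = 2.

2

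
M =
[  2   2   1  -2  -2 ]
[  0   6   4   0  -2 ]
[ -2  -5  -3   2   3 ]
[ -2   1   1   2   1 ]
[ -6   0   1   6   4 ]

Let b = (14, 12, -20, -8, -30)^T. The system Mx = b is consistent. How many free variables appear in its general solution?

Row reduce the augmented matrix [M | b].
R3 ← R3 + R1: [0, -3, -2, 0, 1, -6]
R4 ← R4 + R1: [0, 3, 2, 0, -1, 6]
R5 ← R5 + (3)·R1: [0, 6, 4, 0, -2, 12]
R3 ← R3 + (1/2)·R2: [0, 0, 0, 0, 0, 0]
R4 ← R4 − (1/2)·R2: [0, 0, 0, 0, 0, 0]
R5 ← R5 − R2: [0, 0, 0, 0, 0, 0]
The echelon form has 2 nonzero rows, and every pivot lies in the first 5 columns, so rank(M) = rank([M|b]) = 2.
The system is consistent.
Free variables = (unknowns) − (rank) = 5 − 2 = 3.

3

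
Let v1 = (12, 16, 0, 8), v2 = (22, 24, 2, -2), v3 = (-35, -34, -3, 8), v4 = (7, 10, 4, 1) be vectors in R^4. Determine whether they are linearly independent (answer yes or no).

yes

Form the matrix with these vectors as rows and row reduce.
R2 ← R2 − (11/6)·R1: [0, -16/3, 2, -50/3]
R3 ← R3 + (35/12)·R1: [0, 38/3, -3, 94/3]
R4 ← R4 − (7/12)·R1: [0, 2/3, 4, -11/3]
R3 ← R3 + (19/8)·R2: [0, 0, 7/4, -33/4]
R4 ← R4 + (1/8)·R2: [0, 0, 17/4, -23/4]
R4 ← R4 − (17/7)·R3: [0, 0, 0, 100/7]
4 nonzero rows, so the 4 vectors span a space of dimension 4.
Since 4 = 4, the vectors are linearly independent.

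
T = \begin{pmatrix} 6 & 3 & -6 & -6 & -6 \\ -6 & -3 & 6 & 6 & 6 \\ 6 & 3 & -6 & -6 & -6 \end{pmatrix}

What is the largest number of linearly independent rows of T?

1

Row reduce to echelon form.
R2 ← R2 + R1: [0, 0, 0, 0, 0]
R3 ← R3 − R1: [0, 0, 0, 0, 0]
Echelon form has 1 nonzero row, so rank(T) = 1.
The rank gives the maximum number of linearly independent rows: 1.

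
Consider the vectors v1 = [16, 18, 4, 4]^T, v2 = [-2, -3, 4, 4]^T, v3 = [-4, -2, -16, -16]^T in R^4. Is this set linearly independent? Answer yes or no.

Form the matrix with these vectors as rows and row reduce.
R2 ← R2 + (1/8)·R1: [0, -3/4, 9/2, 9/2]
R3 ← R3 + (1/4)·R1: [0, 5/2, -15, -15]
R3 ← R3 + (10/3)·R2: [0, 0, 0, 0]
2 nonzero rows, so the 3 vectors span a space of dimension 2.
Since 2 < 3, the vectors are linearly dependent.

no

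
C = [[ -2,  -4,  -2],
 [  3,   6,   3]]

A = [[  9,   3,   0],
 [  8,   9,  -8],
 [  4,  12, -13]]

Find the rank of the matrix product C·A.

First compute CA:
[[-58, -66,  58],
 [ 87,  99, -87]]
Now row reduce the product.
R2 ← R2 + (3/2)·R1: [0, 0, 0]
1 nonzero row, so rank(CA) = 1.

1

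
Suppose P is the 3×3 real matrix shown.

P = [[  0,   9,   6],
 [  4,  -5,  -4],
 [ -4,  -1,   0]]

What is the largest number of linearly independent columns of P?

2

Row reduce to echelon form.
Swap R1 ↔ R2
R3 ← R3 + R1: [0, -6, -4]
R3 ← R3 + (2/3)·R2: [0, 0, 0]
Echelon form has 2 nonzero rows, so rank(P) = 2.
The rank gives the maximum number of linearly independent columns: 2.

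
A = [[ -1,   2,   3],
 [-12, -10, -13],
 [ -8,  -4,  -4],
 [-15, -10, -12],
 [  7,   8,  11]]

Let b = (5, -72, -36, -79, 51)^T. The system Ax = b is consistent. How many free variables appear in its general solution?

Row reduce the augmented matrix [A | b].
R2 ← R2 − (12)·R1: [0, -34, -49, -132]
R3 ← R3 − (8)·R1: [0, -20, -28, -76]
R4 ← R4 − (15)·R1: [0, -40, -57, -154]
R5 ← R5 + (7)·R1: [0, 22, 32, 86]
R3 ← R3 − (10/17)·R2: [0, 0, 14/17, 28/17]
R4 ← R4 − (20/17)·R2: [0, 0, 11/17, 22/17]
R5 ← R5 + (11/17)·R2: [0, 0, 5/17, 10/17]
R4 ← R4 − (11/14)·R3: [0, 0, 0, 0]
R5 ← R5 − (5/14)·R3: [0, 0, 0, 0]
The echelon form has 3 nonzero rows, and every pivot lies in the first 3 columns, so rank(A) = rank([A|b]) = 3.
The system is consistent.
Free variables = (unknowns) − (rank) = 3 − 3 = 0.

0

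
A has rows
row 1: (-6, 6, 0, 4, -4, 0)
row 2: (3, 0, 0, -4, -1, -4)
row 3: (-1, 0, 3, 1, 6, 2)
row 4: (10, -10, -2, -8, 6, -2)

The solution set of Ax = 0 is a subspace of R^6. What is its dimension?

Row reduce to echelon form.
R2 ← R2 + (1/2)·R1: [0, 3, 0, -2, -3, -4]
R3 ← R3 − (1/6)·R1: [0, -1, 3, 1/3, 20/3, 2]
R4 ← R4 + (5/3)·R1: [0, 0, -2, -4/3, -2/3, -2]
R3 ← R3 + (1/3)·R2: [0, 0, 3, -1/3, 17/3, 2/3]
R4 ← R4 + (2/3)·R3: [0, 0, 0, -14/9, 28/9, -14/9]
4 nonzero rows, so rank(A) = 4.
A has 6 columns; by rank–nullity, nullity = 6 − 4 = 2.

2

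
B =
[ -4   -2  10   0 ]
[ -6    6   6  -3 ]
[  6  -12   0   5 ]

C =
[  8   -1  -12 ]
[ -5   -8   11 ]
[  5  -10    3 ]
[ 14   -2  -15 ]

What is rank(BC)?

2

First compute BC:
[[ 28, -80,  56],
 [-90, -96, 201],
 [178,  80, -279]]
Now row reduce the product.
R2 ← R2 + (45/14)·R1: [0, -2472/7, 381]
R3 ← R3 − (89/14)·R1: [0, 4120/7, -635]
R3 ← R3 + (5/3)·R2: [0, 0, 0]
2 nonzero rows, so rank(BC) = 2.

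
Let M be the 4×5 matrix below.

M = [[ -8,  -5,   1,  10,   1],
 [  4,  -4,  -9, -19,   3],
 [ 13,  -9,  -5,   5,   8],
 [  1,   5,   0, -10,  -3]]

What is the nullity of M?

Row reduce to echelon form.
R2 ← R2 + (1/2)·R1: [0, -13/2, -17/2, -14, 7/2]
R3 ← R3 + (13/8)·R1: [0, -137/8, -27/8, 85/4, 77/8]
R4 ← R4 + (1/8)·R1: [0, 35/8, 1/8, -35/4, -23/8]
R3 ← R3 − (137/52)·R2: [0, 0, 989/52, 3023/52, 21/52]
R4 ← R4 + (35/52)·R2: [0, 0, -291/52, -945/52, -27/52]
R4 ← R4 + (291/989)·R3: [0, 0, 0, -1056/989, -396/989]
4 nonzero rows, so rank(M) = 4.
M has 5 columns; by rank–nullity, nullity = 5 − 4 = 1.

1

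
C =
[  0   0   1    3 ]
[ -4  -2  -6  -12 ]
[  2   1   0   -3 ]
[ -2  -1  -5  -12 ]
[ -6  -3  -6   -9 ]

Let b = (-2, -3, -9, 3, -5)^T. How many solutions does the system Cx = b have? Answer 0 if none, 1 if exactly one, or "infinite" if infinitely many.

Row reduce the augmented matrix [C | b].
Swap R1 ↔ R2
R3 ← R3 + (1/2)·R1: [0, 0, -3, -9, -21/2]
R4 ← R4 − (1/2)·R1: [0, 0, -2, -6, 9/2]
R5 ← R5 − (3/2)·R1: [0, 0, 3, 9, -1/2]
R3 ← R3 + (3)·R2: [0, 0, 0, 0, -33/2]
R4 ← R4 + (2)·R2: [0, 0, 0, 0, 1/2]
R5 ← R5 − (3)·R2: [0, 0, 0, 0, 11/2]
R4 ← R4 + (1/33)·R3: [0, 0, 0, 0, 0]
R5 ← R5 + (1/3)·R3: [0, 0, 0, 0, 0]
The echelon form has 3 nonzero rows; the last pivot sits in the augmented column, so rank(C) = 2 but rank([C|b]) = 3.
Since the ranks differ, the system is inconsistent.
It has no solutions.

0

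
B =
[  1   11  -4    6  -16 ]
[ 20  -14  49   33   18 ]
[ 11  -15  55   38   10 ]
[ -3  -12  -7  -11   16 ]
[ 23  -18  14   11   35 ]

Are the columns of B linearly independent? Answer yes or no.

yes

Row reduce B to echelon form.
R2 ← R2 − (20)·R1: [0, -234, 129, -87, 338]
R3 ← R3 − (11)·R1: [0, -136, 99, -28, 186]
R4 ← R4 + (3)·R1: [0, 21, -19, 7, -32]
R5 ← R5 − (23)·R1: [0, -271, 106, -127, 403]
R3 ← R3 − (68/117)·R2: [0, 0, 937/39, 880/39, -94/9]
R4 ← R4 + (7/78)·R2: [0, 0, -193/26, -21/26, -5/3]
R5 ← R5 − (271/234)·R2: [0, 0, -3385/78, -2047/78, 104/9]
R4 ← R4 + (579/1874)·R3: [0, 0, 0, 11551/1874, -13756/2811]
R5 ← R5 + (3385/1874)·R3: [0, 0, 0, 27199/1874, -20549/2811]
R5 ← R5 − (27199/11551)·R4: [0, 0, 0, 0, 145985/34653]
5 pivots among 5 columns.
Every column is a pivot column, so the columns are linearly independent.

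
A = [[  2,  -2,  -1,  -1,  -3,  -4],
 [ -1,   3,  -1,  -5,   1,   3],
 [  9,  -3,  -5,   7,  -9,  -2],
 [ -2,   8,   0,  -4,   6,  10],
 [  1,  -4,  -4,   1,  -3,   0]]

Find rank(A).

Row reduce to echelon form.
R2 ← R2 + (1/2)·R1: [0, 2, -3/2, -11/2, -1/2, 1]
R3 ← R3 − (9/2)·R1: [0, 6, -1/2, 23/2, 9/2, 16]
R4 ← R4 + R1: [0, 6, -1, -5, 3, 6]
R5 ← R5 − (1/2)·R1: [0, -3, -7/2, 3/2, -3/2, 2]
R3 ← R3 − (3)·R2: [0, 0, 4, 28, 6, 13]
R4 ← R4 − (3)·R2: [0, 0, 7/2, 23/2, 9/2, 3]
R5 ← R5 + (3/2)·R2: [0, 0, -23/4, -27/4, -9/4, 7/2]
R4 ← R4 − (7/8)·R3: [0, 0, 0, -13, -3/4, -67/8]
R5 ← R5 + (23/16)·R3: [0, 0, 0, 67/2, 51/8, 355/16]
R5 ← R5 + (67/26)·R4: [0, 0, 0, 0, 231/52, 63/104]
Echelon form has 5 nonzero rows, so rank(A) = 5.

5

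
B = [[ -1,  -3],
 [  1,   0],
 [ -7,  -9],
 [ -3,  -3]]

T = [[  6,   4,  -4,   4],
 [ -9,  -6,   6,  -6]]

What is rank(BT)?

1

First compute BT:
[[ 21,  14, -14,  14],
 [  6,   4,  -4,   4],
 [ 39,  26, -26,  26],
 [  9,   6,  -6,   6]]
Now row reduce the product.
R2 ← R2 − (2/7)·R1: [0, 0, 0, 0]
R3 ← R3 − (13/7)·R1: [0, 0, 0, 0]
R4 ← R4 − (3/7)·R1: [0, 0, 0, 0]
1 nonzero row, so rank(BT) = 1.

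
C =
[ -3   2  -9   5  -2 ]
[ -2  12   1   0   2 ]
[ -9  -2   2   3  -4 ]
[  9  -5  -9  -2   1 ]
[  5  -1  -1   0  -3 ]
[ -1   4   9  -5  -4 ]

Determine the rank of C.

Row reduce to echelon form.
R2 ← R2 − (2/3)·R1: [0, 32/3, 7, -10/3, 10/3]
R3 ← R3 − (3)·R1: [0, -8, 29, -12, 2]
R4 ← R4 + (3)·R1: [0, 1, -36, 13, -5]
R5 ← R5 + (5/3)·R1: [0, 7/3, -16, 25/3, -19/3]
R6 ← R6 − (1/3)·R1: [0, 10/3, 12, -20/3, -10/3]
R3 ← R3 + (3/4)·R2: [0, 0, 137/4, -29/2, 9/2]
R4 ← R4 − (3/32)·R2: [0, 0, -1173/32, 213/16, -85/16]
R5 ← R5 − (7/32)·R2: [0, 0, -561/32, 145/16, -113/16]
R6 ← R6 − (5/16)·R2: [0, 0, 157/16, -45/8, -35/8]
R4 ← R4 + (1173/1096)·R3: [0, 0, 0, -1209/548, -68/137]
R5 ← R5 + (561/1096)·R3: [0, 0, 0, 899/548, -652/137]
R6 ← R6 − (157/548)·R3: [0, 0, 0, -403/274, -776/137]
R5 ← R5 + (29/39)·R4: [0, 0, 0, 0, -200/39]
R6 ← R6 − (2/3)·R4: [0, 0, 0, 0, -16/3]
R6 ← R6 − (26/25)·R5: [0, 0, 0, 0, 0]
Echelon form has 5 nonzero rows, so rank(C) = 5.

5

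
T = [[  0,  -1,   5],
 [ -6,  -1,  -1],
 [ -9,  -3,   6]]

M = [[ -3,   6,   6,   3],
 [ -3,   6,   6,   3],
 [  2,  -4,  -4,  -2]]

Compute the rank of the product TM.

1

First compute TM:
[[ 13, -26, -26, -13],
 [ 19, -38, -38, -19],
 [ 48, -96, -96, -48]]
Now row reduce the product.
R2 ← R2 − (19/13)·R1: [0, 0, 0, 0]
R3 ← R3 − (48/13)·R1: [0, 0, 0, 0]
1 nonzero row, so rank(TM) = 1.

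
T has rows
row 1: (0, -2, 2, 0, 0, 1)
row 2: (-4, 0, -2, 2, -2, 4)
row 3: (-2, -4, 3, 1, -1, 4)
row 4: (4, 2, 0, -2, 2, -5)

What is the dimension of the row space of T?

Row reduce to echelon form.
Swap R1 ↔ R2
R3 ← R3 − (1/2)·R1: [0, -4, 4, 0, 0, 2]
R4 ← R4 + R1: [0, 2, -2, 0, 0, -1]
R3 ← R3 − (2)·R2: [0, 0, 0, 0, 0, 0]
R4 ← R4 + R2: [0, 0, 0, 0, 0, 0]
Echelon form has 2 nonzero rows, so rank(T) = 2.
The row space has dimension equal to the rank: 2.

2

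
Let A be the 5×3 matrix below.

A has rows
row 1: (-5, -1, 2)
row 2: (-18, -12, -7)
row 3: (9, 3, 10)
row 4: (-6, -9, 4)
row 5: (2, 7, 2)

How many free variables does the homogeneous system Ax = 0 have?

0

Row reduce to echelon form.
R2 ← R2 − (18/5)·R1: [0, -42/5, -71/5]
R3 ← R3 + (9/5)·R1: [0, 6/5, 68/5]
R4 ← R4 − (6/5)·R1: [0, -39/5, 8/5]
R5 ← R5 + (2/5)·R1: [0, 33/5, 14/5]
R3 ← R3 + (1/7)·R2: [0, 0, 81/7]
R4 ← R4 − (13/14)·R2: [0, 0, 207/14]
R5 ← R5 + (11/14)·R2: [0, 0, -117/14]
R4 ← R4 − (23/18)·R3: [0, 0, 0]
R5 ← R5 + (13/18)·R3: [0, 0, 0]
3 nonzero rows, so rank(A) = 3.
A has 3 columns; by rank–nullity, nullity = 3 − 3 = 0.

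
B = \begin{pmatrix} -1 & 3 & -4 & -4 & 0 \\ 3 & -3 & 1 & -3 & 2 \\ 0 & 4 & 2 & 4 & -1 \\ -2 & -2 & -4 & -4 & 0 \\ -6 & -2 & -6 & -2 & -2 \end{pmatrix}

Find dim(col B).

Row reduce to echelon form.
R2 ← R2 + (3)·R1: [0, 6, -11, -15, 2]
R4 ← R4 − (2)·R1: [0, -8, 4, 4, 0]
R5 ← R5 − (6)·R1: [0, -20, 18, 22, -2]
R3 ← R3 − (2/3)·R2: [0, 0, 28/3, 14, -7/3]
R4 ← R4 + (4/3)·R2: [0, 0, -32/3, -16, 8/3]
R5 ← R5 + (10/3)·R2: [0, 0, -56/3, -28, 14/3]
R4 ← R4 + (8/7)·R3: [0, 0, 0, 0, 0]
R5 ← R5 + (2)·R3: [0, 0, 0, 0, 0]
Echelon form has 3 nonzero rows, so rank(B) = 3.
The column space has dimension equal to the rank: 3.

3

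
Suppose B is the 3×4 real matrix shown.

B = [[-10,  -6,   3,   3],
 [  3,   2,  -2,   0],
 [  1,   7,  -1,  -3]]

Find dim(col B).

Row reduce to echelon form.
R2 ← R2 + (3/10)·R1: [0, 1/5, -11/10, 9/10]
R3 ← R3 + (1/10)·R1: [0, 32/5, -7/10, -27/10]
R3 ← R3 − (32)·R2: [0, 0, 69/2, -63/2]
Echelon form has 3 nonzero rows, so rank(B) = 3.
The column space has dimension equal to the rank: 3.

3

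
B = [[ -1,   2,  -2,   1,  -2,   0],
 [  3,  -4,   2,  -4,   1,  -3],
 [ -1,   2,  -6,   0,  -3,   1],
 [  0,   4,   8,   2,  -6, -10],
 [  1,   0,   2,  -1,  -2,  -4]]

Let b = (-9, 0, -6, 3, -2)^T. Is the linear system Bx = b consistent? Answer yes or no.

Row reduce the augmented matrix [B | b].
R2 ← R2 + (3)·R1: [0, 2, -4, -1, -5, -3, -27]
R3 ← R3 − R1: [0, 0, -4, -1, -1, 1, 3]
R5 ← R5 + R1: [0, 2, 0, 0, -4, -4, -11]
R4 ← R4 − (2)·R2: [0, 0, 16, 4, 4, -4, 57]
R5 ← R5 − R2: [0, 0, 4, 1, 1, -1, 16]
R4 ← R4 + (4)·R3: [0, 0, 0, 0, 0, 0, 69]
R5 ← R5 + R3: [0, 0, 0, 0, 0, 0, 19]
R5 ← R5 − (19/69)·R4: [0, 0, 0, 0, 0, 0, 0]
The echelon form has 4 nonzero rows; the last pivot sits in the augmented column, so rank(B) = 3 but rank([B|b]) = 4.
Since the ranks differ, the system is inconsistent.

no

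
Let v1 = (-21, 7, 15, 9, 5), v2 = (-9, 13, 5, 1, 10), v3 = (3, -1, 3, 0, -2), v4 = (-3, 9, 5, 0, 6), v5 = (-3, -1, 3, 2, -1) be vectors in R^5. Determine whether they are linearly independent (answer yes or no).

Form the matrix with these vectors as rows and row reduce.
R2 ← R2 − (3/7)·R1: [0, 10, -10/7, -20/7, 55/7]
R3 ← R3 + (1/7)·R1: [0, 0, 36/7, 9/7, -9/7]
R4 ← R4 − (1/7)·R1: [0, 8, 20/7, -9/7, 37/7]
R5 ← R5 − (1/7)·R1: [0, -2, 6/7, 5/7, -12/7]
R4 ← R4 − (4/5)·R2: [0, 0, 4, 1, -1]
R5 ← R5 + (1/5)·R2: [0, 0, 4/7, 1/7, -1/7]
R4 ← R4 − (7/9)·R3: [0, 0, 0, 0, 0]
R5 ← R5 − (1/9)·R3: [0, 0, 0, 0, 0]
3 nonzero rows, so the 5 vectors span a space of dimension 3.
Since 3 < 5, the vectors are linearly dependent.

no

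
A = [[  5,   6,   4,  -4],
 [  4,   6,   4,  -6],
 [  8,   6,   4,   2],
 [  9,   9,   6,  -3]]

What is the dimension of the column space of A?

2

Row reduce to echelon form.
R2 ← R2 − (4/5)·R1: [0, 6/5, 4/5, -14/5]
R3 ← R3 − (8/5)·R1: [0, -18/5, -12/5, 42/5]
R4 ← R4 − (9/5)·R1: [0, -9/5, -6/5, 21/5]
R3 ← R3 + (3)·R2: [0, 0, 0, 0]
R4 ← R4 + (3/2)·R2: [0, 0, 0, 0]
Echelon form has 2 nonzero rows, so rank(A) = 2.
The column space has dimension equal to the rank: 2.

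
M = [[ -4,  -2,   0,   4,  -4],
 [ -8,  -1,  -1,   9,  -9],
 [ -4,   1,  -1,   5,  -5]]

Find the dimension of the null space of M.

3

Row reduce to echelon form.
R2 ← R2 − (2)·R1: [0, 3, -1, 1, -1]
R3 ← R3 − R1: [0, 3, -1, 1, -1]
R3 ← R3 − R2: [0, 0, 0, 0, 0]
2 nonzero rows, so rank(M) = 2.
M has 5 columns; by rank–nullity, nullity = 5 − 2 = 3.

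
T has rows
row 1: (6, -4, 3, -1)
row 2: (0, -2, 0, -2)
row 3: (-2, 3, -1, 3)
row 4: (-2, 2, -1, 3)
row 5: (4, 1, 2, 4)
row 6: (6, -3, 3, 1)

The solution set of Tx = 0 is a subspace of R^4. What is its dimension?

1

Row reduce to echelon form.
R3 ← R3 + (1/3)·R1: [0, 5/3, 0, 8/3]
R4 ← R4 + (1/3)·R1: [0, 2/3, 0, 8/3]
R5 ← R5 − (2/3)·R1: [0, 11/3, 0, 14/3]
R6 ← R6 − R1: [0, 1, 0, 2]
R3 ← R3 + (5/6)·R2: [0, 0, 0, 1]
R4 ← R4 + (1/3)·R2: [0, 0, 0, 2]
R5 ← R5 + (11/6)·R2: [0, 0, 0, 1]
R6 ← R6 + (1/2)·R2: [0, 0, 0, 1]
R4 ← R4 − (2)·R3: [0, 0, 0, 0]
R5 ← R5 − R3: [0, 0, 0, 0]
R6 ← R6 − R3: [0, 0, 0, 0]
3 nonzero rows, so rank(T) = 3.
T has 4 columns; by rank–nullity, nullity = 4 − 3 = 1.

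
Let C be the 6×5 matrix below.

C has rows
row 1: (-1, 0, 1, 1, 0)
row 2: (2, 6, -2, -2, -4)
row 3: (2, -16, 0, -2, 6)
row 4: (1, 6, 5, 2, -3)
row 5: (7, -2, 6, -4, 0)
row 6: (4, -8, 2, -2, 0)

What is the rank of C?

5

Row reduce to echelon form.
R2 ← R2 + (2)·R1: [0, 6, 0, 0, -4]
R3 ← R3 + (2)·R1: [0, -16, 2, 0, 6]
R4 ← R4 + R1: [0, 6, 6, 3, -3]
R5 ← R5 + (7)·R1: [0, -2, 13, 3, 0]
R6 ← R6 + (4)·R1: [0, -8, 6, 2, 0]
R3 ← R3 + (8/3)·R2: [0, 0, 2, 0, -14/3]
R4 ← R4 − R2: [0, 0, 6, 3, 1]
R5 ← R5 + (1/3)·R2: [0, 0, 13, 3, -4/3]
R6 ← R6 + (4/3)·R2: [0, 0, 6, 2, -16/3]
R4 ← R4 − (3)·R3: [0, 0, 0, 3, 15]
R5 ← R5 − (13/2)·R3: [0, 0, 0, 3, 29]
R6 ← R6 − (3)·R3: [0, 0, 0, 2, 26/3]
R5 ← R5 − R4: [0, 0, 0, 0, 14]
R6 ← R6 − (2/3)·R4: [0, 0, 0, 0, -4/3]
R6 ← R6 + (2/21)·R5: [0, 0, 0, 0, 0]
Echelon form has 5 nonzero rows, so rank(C) = 5.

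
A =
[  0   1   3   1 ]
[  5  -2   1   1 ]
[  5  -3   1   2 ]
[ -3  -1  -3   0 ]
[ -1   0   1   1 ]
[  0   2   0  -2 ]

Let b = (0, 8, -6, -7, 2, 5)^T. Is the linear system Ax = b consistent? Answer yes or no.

Row reduce the augmented matrix [A | b].
Swap R1 ↔ R2
R3 ← R3 − R1: [0, -1, 0, 1, -14]
R4 ← R4 + (3/5)·R1: [0, -11/5, -12/5, 3/5, -11/5]
R5 ← R5 + (1/5)·R1: [0, -2/5, 6/5, 6/5, 18/5]
R3 ← R3 + R2: [0, 0, 3, 2, -14]
R4 ← R4 + (11/5)·R2: [0, 0, 21/5, 14/5, -11/5]
R5 ← R5 + (2/5)·R2: [0, 0, 12/5, 8/5, 18/5]
R6 ← R6 − (2)·R2: [0, 0, -6, -4, 5]
R4 ← R4 − (7/5)·R3: [0, 0, 0, 0, 87/5]
R5 ← R5 − (4/5)·R3: [0, 0, 0, 0, 74/5]
R6 ← R6 + (2)·R3: [0, 0, 0, 0, -23]
R5 ← R5 − (74/87)·R4: [0, 0, 0, 0, 0]
R6 ← R6 + (115/87)·R4: [0, 0, 0, 0, 0]
The echelon form has 4 nonzero rows; the last pivot sits in the augmented column, so rank(A) = 3 but rank([A|b]) = 4.
Since the ranks differ, the system is inconsistent.

no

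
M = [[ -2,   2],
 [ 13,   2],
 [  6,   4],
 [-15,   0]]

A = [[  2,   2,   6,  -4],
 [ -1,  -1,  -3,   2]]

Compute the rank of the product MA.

First compute MA:
[[ -6,  -6, -18,  12],
 [ 24,  24,  72, -48],
 [  8,   8,  24, -16],
 [-30, -30, -90,  60]]
Now row reduce the product.
R2 ← R2 + (4)·R1: [0, 0, 0, 0]
R3 ← R3 + (4/3)·R1: [0, 0, 0, 0]
R4 ← R4 − (5)·R1: [0, 0, 0, 0]
1 nonzero row, so rank(MA) = 1.

1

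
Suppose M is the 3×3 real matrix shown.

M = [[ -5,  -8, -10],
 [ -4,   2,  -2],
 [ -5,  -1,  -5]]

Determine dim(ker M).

Row reduce to echelon form.
R2 ← R2 − (4/5)·R1: [0, 42/5, 6]
R3 ← R3 − R1: [0, 7, 5]
R3 ← R3 − (5/6)·R2: [0, 0, 0]
2 nonzero rows, so rank(M) = 2.
M has 3 columns; by rank–nullity, nullity = 3 − 2 = 1.

1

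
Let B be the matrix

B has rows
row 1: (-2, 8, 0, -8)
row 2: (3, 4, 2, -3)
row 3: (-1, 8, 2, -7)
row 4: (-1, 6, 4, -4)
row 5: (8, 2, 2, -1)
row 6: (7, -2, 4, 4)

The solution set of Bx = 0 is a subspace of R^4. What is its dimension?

1

Row reduce to echelon form.
R2 ← R2 + (3/2)·R1: [0, 16, 2, -15]
R3 ← R3 − (1/2)·R1: [0, 4, 2, -3]
R4 ← R4 − (1/2)·R1: [0, 2, 4, 0]
R5 ← R5 + (4)·R1: [0, 34, 2, -33]
R6 ← R6 + (7/2)·R1: [0, 26, 4, -24]
R3 ← R3 − (1/4)·R2: [0, 0, 3/2, 3/4]
R4 ← R4 − (1/8)·R2: [0, 0, 15/4, 15/8]
R5 ← R5 − (17/8)·R2: [0, 0, -9/4, -9/8]
R6 ← R6 − (13/8)·R2: [0, 0, 3/4, 3/8]
R4 ← R4 − (5/2)·R3: [0, 0, 0, 0]
R5 ← R5 + (3/2)·R3: [0, 0, 0, 0]
R6 ← R6 − (1/2)·R3: [0, 0, 0, 0]
3 nonzero rows, so rank(B) = 3.
B has 4 columns; by rank–nullity, nullity = 4 − 3 = 1.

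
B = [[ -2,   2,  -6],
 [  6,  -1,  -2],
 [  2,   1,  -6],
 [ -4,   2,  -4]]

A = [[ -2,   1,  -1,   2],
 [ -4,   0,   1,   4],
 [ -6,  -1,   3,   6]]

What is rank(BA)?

First compute BA:
[[ 32,   4, -14, -32],
 [  4,   8, -13,  -4],
 [ 28,   8, -19, -28],
 [ 24,   0,  -6, -24]]
Now row reduce the product.
R2 ← R2 − (1/8)·R1: [0, 15/2, -45/4, 0]
R3 ← R3 − (7/8)·R1: [0, 9/2, -27/4, 0]
R4 ← R4 − (3/4)·R1: [0, -3, 9/2, 0]
R3 ← R3 − (3/5)·R2: [0, 0, 0, 0]
R4 ← R4 + (2/5)·R2: [0, 0, 0, 0]
2 nonzero rows, so rank(BA) = 2.

2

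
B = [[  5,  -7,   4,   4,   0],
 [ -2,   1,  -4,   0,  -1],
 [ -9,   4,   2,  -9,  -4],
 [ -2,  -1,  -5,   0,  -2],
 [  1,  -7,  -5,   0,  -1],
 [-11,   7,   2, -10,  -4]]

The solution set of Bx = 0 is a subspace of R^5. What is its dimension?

0

Row reduce to echelon form.
R2 ← R2 + (2/5)·R1: [0, -9/5, -12/5, 8/5, -1]
R3 ← R3 + (9/5)·R1: [0, -43/5, 46/5, -9/5, -4]
R4 ← R4 + (2/5)·R1: [0, -19/5, -17/5, 8/5, -2]
R5 ← R5 − (1/5)·R1: [0, -28/5, -29/5, -4/5, -1]
R6 ← R6 + (11/5)·R1: [0, -42/5, 54/5, -6/5, -4]
R3 ← R3 − (43/9)·R2: [0, 0, 62/3, -85/9, 7/9]
R4 ← R4 − (19/9)·R2: [0, 0, 5/3, -16/9, 1/9]
R5 ← R5 − (28/9)·R2: [0, 0, 5/3, -52/9, 19/9]
R6 ← R6 − (14/3)·R2: [0, 0, 22, -26/3, 2/3]
R4 ← R4 − (5/62)·R3: [0, 0, 0, -63/62, 3/62]
R5 ← R5 − (5/62)·R3: [0, 0, 0, -311/62, 127/62]
R6 ← R6 − (33/31)·R3: [0, 0, 0, 43/31, -5/31]
R5 ← R5 − (311/63)·R4: [0, 0, 0, 0, 38/21]
R6 ← R6 + (86/63)·R4: [0, 0, 0, 0, -2/21]
R6 ← R6 + (1/19)·R5: [0, 0, 0, 0, 0]
5 nonzero rows, so rank(B) = 5.
B has 5 columns; by rank–nullity, nullity = 5 − 5 = 0.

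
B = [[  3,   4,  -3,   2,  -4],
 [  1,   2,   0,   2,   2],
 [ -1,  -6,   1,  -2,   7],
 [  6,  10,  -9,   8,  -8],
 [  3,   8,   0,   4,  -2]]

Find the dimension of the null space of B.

1

Row reduce to echelon form.
R2 ← R2 − (1/3)·R1: [0, 2/3, 1, 4/3, 10/3]
R3 ← R3 + (1/3)·R1: [0, -14/3, 0, -4/3, 17/3]
R4 ← R4 − (2)·R1: [0, 2, -3, 4, 0]
R5 ← R5 − R1: [0, 4, 3, 2, 2]
R3 ← R3 + (7)·R2: [0, 0, 7, 8, 29]
R4 ← R4 − (3)·R2: [0, 0, -6, 0, -10]
R5 ← R5 − (6)·R2: [0, 0, -3, -6, -18]
R4 ← R4 + (6/7)·R3: [0, 0, 0, 48/7, 104/7]
R5 ← R5 + (3/7)·R3: [0, 0, 0, -18/7, -39/7]
R5 ← R5 + (3/8)·R4: [0, 0, 0, 0, 0]
4 nonzero rows, so rank(B) = 4.
B has 5 columns; by rank–nullity, nullity = 5 − 4 = 1.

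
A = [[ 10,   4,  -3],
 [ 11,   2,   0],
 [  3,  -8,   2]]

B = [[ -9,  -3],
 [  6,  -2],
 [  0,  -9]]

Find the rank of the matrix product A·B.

First compute AB:
[[-66, -11],
 [-87, -37],
 [-75, -11]]
Now row reduce the product.
R2 ← R2 − (29/22)·R1: [0, -45/2]
R3 ← R3 − (25/22)·R1: [0, 3/2]
R3 ← R3 + (1/15)·R2: [0, 0]
2 nonzero rows, so rank(AB) = 2.

2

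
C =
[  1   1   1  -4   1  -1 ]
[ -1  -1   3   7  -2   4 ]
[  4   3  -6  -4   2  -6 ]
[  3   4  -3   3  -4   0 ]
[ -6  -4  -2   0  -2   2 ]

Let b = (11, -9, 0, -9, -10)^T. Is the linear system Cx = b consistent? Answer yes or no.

yes

Row reduce the augmented matrix [C | b].
R2 ← R2 + R1: [0, 0, 4, 3, -1, 3, 2]
R3 ← R3 − (4)·R1: [0, -1, -10, 12, -2, -2, -44]
R4 ← R4 − (3)·R1: [0, 1, -6, 15, -7, 3, -42]
R5 ← R5 + (6)·R1: [0, 2, 4, -24, 4, -4, 56]
Swap R2 ↔ R3
R4 ← R4 + R2: [0, 0, -16, 27, -9, 1, -86]
R5 ← R5 + (2)·R2: [0, 0, -16, 0, 0, -8, -32]
R4 ← R4 + (4)·R3: [0, 0, 0, 39, -13, 13, -78]
R5 ← R5 + (4)·R3: [0, 0, 0, 12, -4, 4, -24]
R5 ← R5 − (4/13)·R4: [0, 0, 0, 0, 0, 0, 0]
The echelon form has 4 nonzero rows, and every pivot lies in the first 6 columns, so rank(C) = rank([C|b]) = 4.
The system is consistent.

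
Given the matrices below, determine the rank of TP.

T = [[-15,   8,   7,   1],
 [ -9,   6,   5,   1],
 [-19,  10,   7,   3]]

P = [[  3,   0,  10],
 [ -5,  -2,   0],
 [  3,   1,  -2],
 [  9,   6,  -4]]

3

First compute TP:
[[-55,  -3, -168],
 [-33,  -1, -104],
 [-59,   5, -216]]
Now row reduce the product.
R2 ← R2 − (3/5)·R1: [0, 4/5, -16/5]
R3 ← R3 − (59/55)·R1: [0, 452/55, -1968/55]
R3 ← R3 − (113/11)·R2: [0, 0, -32/11]
3 nonzero rows, so rank(TP) = 3.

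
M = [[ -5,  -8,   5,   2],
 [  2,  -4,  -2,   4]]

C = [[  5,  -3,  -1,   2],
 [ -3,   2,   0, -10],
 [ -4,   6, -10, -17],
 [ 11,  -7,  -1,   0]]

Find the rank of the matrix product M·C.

First compute MC:
[[  1,  15, -47, -15],
 [ 74, -54,  14,  78]]
Now row reduce the product.
R2 ← R2 − (74)·R1: [0, -1164, 3492, 1188]
2 nonzero rows, so rank(MC) = 2.

2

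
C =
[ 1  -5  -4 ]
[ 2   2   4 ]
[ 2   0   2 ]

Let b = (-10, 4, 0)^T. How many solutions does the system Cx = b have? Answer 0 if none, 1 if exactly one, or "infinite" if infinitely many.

Row reduce the augmented matrix [C | b].
R2 ← R2 − (2)·R1: [0, 12, 12, 24]
R3 ← R3 − (2)·R1: [0, 10, 10, 20]
R3 ← R3 − (5/6)·R2: [0, 0, 0, 0]
The echelon form has 2 nonzero rows, and every pivot lies in the first 3 columns, so rank(C) = rank([C|b]) = 2.
The system is consistent.
rank = 2 < 3 unknowns, so there are infinitely many solutions.

infinite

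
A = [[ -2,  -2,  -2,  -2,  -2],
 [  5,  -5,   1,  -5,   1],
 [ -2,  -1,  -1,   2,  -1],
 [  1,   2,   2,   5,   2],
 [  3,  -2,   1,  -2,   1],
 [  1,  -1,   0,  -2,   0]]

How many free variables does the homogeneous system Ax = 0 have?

Row reduce to echelon form.
R2 ← R2 + (5/2)·R1: [0, -10, -4, -10, -4]
R3 ← R3 − R1: [0, 1, 1, 4, 1]
R4 ← R4 + (1/2)·R1: [0, 1, 1, 4, 1]
R5 ← R5 + (3/2)·R1: [0, -5, -2, -5, -2]
R6 ← R6 + (1/2)·R1: [0, -2, -1, -3, -1]
R3 ← R3 + (1/10)·R2: [0, 0, 3/5, 3, 3/5]
R4 ← R4 + (1/10)·R2: [0, 0, 3/5, 3, 3/5]
R5 ← R5 − (1/2)·R2: [0, 0, 0, 0, 0]
R6 ← R6 − (1/5)·R2: [0, 0, -1/5, -1, -1/5]
R4 ← R4 − R3: [0, 0, 0, 0, 0]
R6 ← R6 + (1/3)·R3: [0, 0, 0, 0, 0]
3 nonzero rows, so rank(A) = 3.
A has 5 columns; by rank–nullity, nullity = 5 − 3 = 2.

2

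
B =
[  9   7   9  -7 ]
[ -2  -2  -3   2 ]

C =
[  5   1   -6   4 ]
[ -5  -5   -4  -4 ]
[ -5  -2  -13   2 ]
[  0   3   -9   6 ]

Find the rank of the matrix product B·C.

First compute BC:
[[-35, -65, -136, -16],
 [ 15,  20,  41,   6]]
Now row reduce the product.
R2 ← R2 + (3/7)·R1: [0, -55/7, -121/7, -6/7]
2 nonzero rows, so rank(BC) = 2.

2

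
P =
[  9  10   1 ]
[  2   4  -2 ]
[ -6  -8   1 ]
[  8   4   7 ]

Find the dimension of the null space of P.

1

Row reduce to echelon form.
R2 ← R2 − (2/9)·R1: [0, 16/9, -20/9]
R3 ← R3 + (2/3)·R1: [0, -4/3, 5/3]
R4 ← R4 − (8/9)·R1: [0, -44/9, 55/9]
R3 ← R3 + (3/4)·R2: [0, 0, 0]
R4 ← R4 + (11/4)·R2: [0, 0, 0]
2 nonzero rows, so rank(P) = 2.
P has 3 columns; by rank–nullity, nullity = 3 − 2 = 1.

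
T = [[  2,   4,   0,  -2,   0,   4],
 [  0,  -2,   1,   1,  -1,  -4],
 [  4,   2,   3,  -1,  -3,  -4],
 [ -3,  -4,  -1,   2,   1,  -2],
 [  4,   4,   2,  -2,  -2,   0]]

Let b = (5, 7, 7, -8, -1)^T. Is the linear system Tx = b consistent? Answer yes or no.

Row reduce the augmented matrix [T | b].
R3 ← R3 − (2)·R1: [0, -6, 3, 3, -3, -12, -3]
R4 ← R4 + (3/2)·R1: [0, 2, -1, -1, 1, 4, -1/2]
R5 ← R5 − (2)·R1: [0, -4, 2, 2, -2, -8, -11]
R3 ← R3 − (3)·R2: [0, 0, 0, 0, 0, 0, -24]
R4 ← R4 + R2: [0, 0, 0, 0, 0, 0, 13/2]
R5 ← R5 − (2)·R2: [0, 0, 0, 0, 0, 0, -25]
R4 ← R4 + (13/48)·R3: [0, 0, 0, 0, 0, 0, 0]
R5 ← R5 − (25/24)·R3: [0, 0, 0, 0, 0, 0, 0]
The echelon form has 3 nonzero rows; the last pivot sits in the augmented column, so rank(T) = 2 but rank([T|b]) = 3.
Since the ranks differ, the system is inconsistent.

no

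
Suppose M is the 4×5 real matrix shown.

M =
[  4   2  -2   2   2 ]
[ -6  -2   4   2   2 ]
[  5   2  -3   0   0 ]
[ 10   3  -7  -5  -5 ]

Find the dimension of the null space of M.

3

Row reduce to echelon form.
R2 ← R2 + (3/2)·R1: [0, 1, 1, 5, 5]
R3 ← R3 − (5/4)·R1: [0, -1/2, -1/2, -5/2, -5/2]
R4 ← R4 − (5/2)·R1: [0, -2, -2, -10, -10]
R3 ← R3 + (1/2)·R2: [0, 0, 0, 0, 0]
R4 ← R4 + (2)·R2: [0, 0, 0, 0, 0]
2 nonzero rows, so rank(M) = 2.
M has 5 columns; by rank–nullity, nullity = 5 − 2 = 3.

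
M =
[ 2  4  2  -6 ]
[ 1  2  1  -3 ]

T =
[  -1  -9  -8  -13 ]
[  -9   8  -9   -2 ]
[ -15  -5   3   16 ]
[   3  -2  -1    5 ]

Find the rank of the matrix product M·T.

1

First compute MT:
[[-86,  16, -40, -32],
 [-43,   8, -20, -16]]
Now row reduce the product.
R2 ← R2 − (1/2)·R1: [0, 0, 0, 0]
1 nonzero row, so rank(MT) = 1.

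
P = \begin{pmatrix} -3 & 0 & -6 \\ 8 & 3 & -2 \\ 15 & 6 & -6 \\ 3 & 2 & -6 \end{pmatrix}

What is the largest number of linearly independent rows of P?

2

Row reduce to echelon form.
R2 ← R2 + (8/3)·R1: [0, 3, -18]
R3 ← R3 + (5)·R1: [0, 6, -36]
R4 ← R4 + R1: [0, 2, -12]
R3 ← R3 − (2)·R2: [0, 0, 0]
R4 ← R4 − (2/3)·R2: [0, 0, 0]
Echelon form has 2 nonzero rows, so rank(P) = 2.
The rank gives the maximum number of linearly independent rows: 2.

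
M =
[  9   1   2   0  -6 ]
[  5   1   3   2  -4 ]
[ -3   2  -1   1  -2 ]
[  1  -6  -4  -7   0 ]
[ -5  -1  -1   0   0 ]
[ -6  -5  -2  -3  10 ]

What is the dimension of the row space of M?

4

Row reduce to echelon form.
R2 ← R2 − (5/9)·R1: [0, 4/9, 17/9, 2, -2/3]
R3 ← R3 + (1/3)·R1: [0, 7/3, -1/3, 1, -4]
R4 ← R4 − (1/9)·R1: [0, -55/9, -38/9, -7, 2/3]
R5 ← R5 + (5/9)·R1: [0, -4/9, 1/9, 0, -10/3]
R6 ← R6 + (2/3)·R1: [0, -13/3, -2/3, -3, 6]
R3 ← R3 − (21/4)·R2: [0, 0, -41/4, -19/2, -1/2]
R4 ← R4 + (55/4)·R2: [0, 0, 87/4, 41/2, -17/2]
R5 ← R5 + R2: [0, 0, 2, 2, -4]
R6 ← R6 + (39/4)·R2: [0, 0, 71/4, 33/2, -1/2]
R4 ← R4 + (87/41)·R3: [0, 0, 0, 14/41, -392/41]
R5 ← R5 + (8/41)·R3: [0, 0, 0, 6/41, -168/41]
R6 ← R6 + (71/41)·R3: [0, 0, 0, 2/41, -56/41]
R5 ← R5 − (3/7)·R4: [0, 0, 0, 0, 0]
R6 ← R6 − (1/7)·R4: [0, 0, 0, 0, 0]
Echelon form has 4 nonzero rows, so rank(M) = 4.
The row space has dimension equal to the rank: 4.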